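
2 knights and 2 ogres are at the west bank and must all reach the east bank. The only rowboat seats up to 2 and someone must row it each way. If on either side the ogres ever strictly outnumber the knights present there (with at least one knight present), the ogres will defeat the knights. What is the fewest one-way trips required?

Counting alone: each trip to the east bank takes at most 2 across and each return brings at least 1 back, so after t trips out (and t−1 returns) at most 2t − (t−1) of the 4 are across; that first reaches 4 at t = 3, so at least 5 crossings are needed.
The plan below uses exactly 5 crossings, so it is optimal:
1. 2 ogres → the east bank.  (the west bank: 2K 0O; the east bank: 0K 2O)
2. 1 ogre ← the west bank.  (the west bank: 2K 1O; the east bank: 0K 1O)
3. 2 knights → the east bank.  (the west bank: 0K 1O; the east bank: 2K 1O)
4. 1 ogre ← the west bank.  (the west bank: 0K 2O; the east bank: 2K 0O)
5. 2 ogres → the east bank.  (the west bank: 0K 0O; the east bank: 2K 2O)

5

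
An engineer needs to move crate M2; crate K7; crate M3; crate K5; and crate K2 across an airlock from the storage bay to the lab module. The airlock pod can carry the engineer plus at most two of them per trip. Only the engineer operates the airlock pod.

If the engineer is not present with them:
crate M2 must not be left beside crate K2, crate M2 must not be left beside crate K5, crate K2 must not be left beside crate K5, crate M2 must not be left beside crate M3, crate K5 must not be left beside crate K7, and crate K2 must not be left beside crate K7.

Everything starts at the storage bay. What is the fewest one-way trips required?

Whatever the first load, the items left behind include a forbidden pair without the engineer. No opening move is safe, so no plan exists.

impossible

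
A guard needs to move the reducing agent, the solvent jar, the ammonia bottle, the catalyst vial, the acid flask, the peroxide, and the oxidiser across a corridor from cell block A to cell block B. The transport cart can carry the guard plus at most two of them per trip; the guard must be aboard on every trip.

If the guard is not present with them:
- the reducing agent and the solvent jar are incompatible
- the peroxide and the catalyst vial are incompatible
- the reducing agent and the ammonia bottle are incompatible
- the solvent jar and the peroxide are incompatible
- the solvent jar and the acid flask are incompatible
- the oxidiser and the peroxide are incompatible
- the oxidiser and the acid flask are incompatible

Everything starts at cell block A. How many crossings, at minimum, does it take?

impossible

Whatever the first load, the items left behind include a forbidden pair without the guard. No opening move is safe, so no plan exists.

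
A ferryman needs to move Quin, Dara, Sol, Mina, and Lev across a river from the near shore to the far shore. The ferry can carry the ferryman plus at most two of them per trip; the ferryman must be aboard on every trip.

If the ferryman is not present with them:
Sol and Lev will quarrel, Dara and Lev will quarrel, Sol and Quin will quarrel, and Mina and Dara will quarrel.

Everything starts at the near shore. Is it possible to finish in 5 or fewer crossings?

No

Counting alone: the ferryman can take at most 2 across per trip to the far shore, so moving all 5 needs at least 3 loaded trips out, with a return between consecutive ones — at least 5 crossings.
The safety rule pushes this higher. Following every safe sequence of crossings, the most of the 5 that can be at the far shore as the ferry arrives there on crossing 5 is 4 — never all 5.
So the move cannot be finished within 5 crossings. (The shortest complete plan takes 7:)
1. Ferryman goes to the far shore with Dara and Sol.
2. Ferryman goes back to the near shore alone.
3. Ferryman goes to the far shore with Quin.
4. Ferryman goes back to the near shore with Sol.
5. Ferryman goes to the far shore with Lev and Mina.
6. Ferryman goes back to the near shore with Dara.
7. Ferryman goes to the far shore with Dara and Sol.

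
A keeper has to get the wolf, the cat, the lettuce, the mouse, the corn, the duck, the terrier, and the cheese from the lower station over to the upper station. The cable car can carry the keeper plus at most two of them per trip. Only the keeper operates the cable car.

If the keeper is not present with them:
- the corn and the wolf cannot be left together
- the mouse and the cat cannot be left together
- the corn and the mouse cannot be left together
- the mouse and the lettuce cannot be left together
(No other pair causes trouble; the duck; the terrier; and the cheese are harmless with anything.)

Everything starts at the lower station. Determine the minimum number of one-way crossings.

9

Counting alone: the keeper can take at most 2 across per trip to the upper station, so moving all 8 needs at least 4 loaded trips out, with a return between consecutive ones — at least 7 crossings.
The safety rule pushes this higher. Following every safe sequence of crossings, the most of the 8 that can be at the upper station as the cable car arrives there on crossing 7 is 7 — never all 8.
So no plan with fewer than 9 crossings exists, and this one achieves 9:
1. Keeper goes to the upper station with the mouse and the wolf.
2. Keeper goes back to the lower station alone.
3. Keeper goes to the upper station with the duck.
4. Keeper goes back to the lower station alone.
5. Keeper goes to the upper station with the cheese and the terrier.
6. Keeper goes back to the lower station alone.
7. Keeper goes to the upper station with the cat and the lettuce.
8. Keeper goes back to the lower station with the mouse.
9. Keeper goes to the upper station with the corn and the mouse.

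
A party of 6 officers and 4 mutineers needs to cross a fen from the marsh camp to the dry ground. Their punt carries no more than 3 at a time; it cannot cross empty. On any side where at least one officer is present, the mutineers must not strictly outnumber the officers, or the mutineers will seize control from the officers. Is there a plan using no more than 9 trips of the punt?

Yes

Yes — this plan uses 9 crossings (≤ 9):
1. 2 mutineers → the dry ground.  (the marsh camp: 6O 2M; the dry ground: 0O 2M)
2. 1 mutineer ← the marsh camp.  (the marsh camp: 6O 3M; the dry ground: 0O 1M)
3. 3 mutineers → the dry ground.  (the marsh camp: 6O 0M; the dry ground: 0O 4M)
4. 1 mutineer ← the marsh camp.  (the marsh camp: 6O 1M; the dry ground: 0O 3M)
5. 3 officers → the dry ground.  (the marsh camp: 3O 1M; the dry ground: 3O 3M)
6. 1 mutineer ← the marsh camp.  (the marsh camp: 3O 2M; the dry ground: 3O 2M)
7. 1 officer and 2 mutineers → the dry ground.  (the marsh camp: 2O 0M; the dry ground: 4O 4M)
8. 1 mutineer ← the marsh camp.  (the marsh camp: 2O 1M; the dry ground: 4O 3M)
9. 2 officers and 1 mutineer → the dry ground.  (the marsh camp: 0O 0M; the dry ground: 6O 4M)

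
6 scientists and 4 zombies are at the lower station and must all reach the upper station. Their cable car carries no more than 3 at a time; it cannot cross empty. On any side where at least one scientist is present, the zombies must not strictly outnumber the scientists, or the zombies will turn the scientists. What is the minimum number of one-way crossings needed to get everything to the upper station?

9

Counting alone: each trip to the upper station takes at most 3 across and each return brings at least 1 back, so after t trips out (and t−1 returns) at most 3t − (t−1) of the 10 are across; that first reaches 10 at t = 5, so at least 9 crossings are needed.
The plan below uses exactly 9 crossings, so it is optimal:
1. 2 zombies → the upper station.  (the lower station: 6S 2Z; the upper station: 0S 2Z)
2. 1 zombie ← the lower station.  (the lower station: 6S 3Z; the upper station: 0S 1Z)
3. 3 zombies → the upper station.  (the lower station: 6S 0Z; the upper station: 0S 4Z)
4. 1 zombie ← the lower station.  (the lower station: 6S 1Z; the upper station: 0S 3Z)
5. 3 scientists → the upper station.  (the lower station: 3S 1Z; the upper station: 3S 3Z)
6. 1 zombie ← the lower station.  (the lower station: 3S 2Z; the upper station: 3S 2Z)
7. 1 scientist and 2 zombies → the upper station.  (the lower station: 2S 0Z; the upper station: 4S 4Z)
8. 1 zombie ← the lower station.  (the lower station: 2S 1Z; the upper station: 4S 3Z)
9. 2 scientists and 1 zombie → the upper station.  (the lower station: 0S 0Z; the upper station: 6S 4Z)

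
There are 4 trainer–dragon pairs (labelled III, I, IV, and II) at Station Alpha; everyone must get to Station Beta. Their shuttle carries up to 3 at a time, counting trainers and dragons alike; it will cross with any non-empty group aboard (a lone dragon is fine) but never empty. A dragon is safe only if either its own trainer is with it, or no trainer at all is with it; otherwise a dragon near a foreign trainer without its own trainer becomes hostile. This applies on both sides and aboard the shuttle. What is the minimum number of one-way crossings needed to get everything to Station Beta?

Counting alone: each trip to Station Beta takes at most 3 across and each return brings at least 1 back, so after t trips out (and t−1 returns) at most 3t − (t−1) of the 8 are across; that first reaches 8 at t = 4, so at least 7 crossings are needed.
The safety rule pushes this higher. Following every safe sequence of crossings, the most of the 8 that can be at Station Beta as the shuttle arrives there on crossing 7 is 7 — never all 8.
So no plan with fewer than 9 crossings exists, and this one achieves 9:
1. dragon III and trainer III cross → Station Beta.
2. trainer III crosses ← Station Alpha.
3. dragon I, trainer I, and trainer III cross → Station Beta.
4. dragon III and trainer III cross ← Station Alpha.
5. trainer II, trainer III, and trainer IV cross → Station Beta.
6. dragon I crosses ← Station Alpha.
7. dragon I and dragon III cross → Station Beta.
8. dragon III crosses ← Station Alpha.
9. dragon II, dragon III, and dragon IV cross → Station Beta.

9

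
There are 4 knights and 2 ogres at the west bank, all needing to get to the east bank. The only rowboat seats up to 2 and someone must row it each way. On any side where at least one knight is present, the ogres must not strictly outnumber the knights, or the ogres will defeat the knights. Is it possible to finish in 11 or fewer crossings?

Yes — this plan uses 9 crossings (≤ 11):
1. 2 ogres → the east bank.  (the west bank: 4K 0O; the east bank: 0K 2O)
2. 1 ogre ← the west bank.  (the west bank: 4K 1O; the east bank: 0K 1O)
3. 2 knights → the east bank.  (the west bank: 2K 1O; the east bank: 2K 1O)
4. 1 ogre ← the west bank.  (the west bank: 2K 2O; the east bank: 2K 0O)
5. 2 ogres → the east bank.  (the west bank: 2K 0O; the east bank: 2K 2O)
6. 1 ogre ← the west bank.  (the west bank: 2K 1O; the east bank: 2K 1O)
7. 1 knight and 1 ogre → the east bank.  (the west bank: 1K 0O; the east bank: 3K 2O)
8. 1 ogre ← the west bank.  (the west bank: 1K 1O; the east bank: 3K 1O)
9. 1 knight and 1 ogre → the east bank.  (the west bank: 0K 0O; the east bank: 4K 2O)

Yes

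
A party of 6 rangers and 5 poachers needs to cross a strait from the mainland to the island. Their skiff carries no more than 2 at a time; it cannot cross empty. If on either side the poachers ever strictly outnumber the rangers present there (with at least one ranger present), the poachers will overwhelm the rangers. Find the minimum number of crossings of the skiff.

Counting alone: each trip to the island takes at most 2 across and each return brings at least 1 back, so after t trips out (and t−1 returns) at most 2t − (t−1) of the 11 are across; that first reaches 11 at t = 10, so at least 19 crossings are needed.
The plan below uses exactly 19 crossings, so it is optimal:
1. 2 poachers → the island.  (the mainland: 6R 3P; the island: 0R 2P)
2. 1 poacher ← the mainland.  (the mainland: 6R 4P; the island: 0R 1P)
3. 2 poachers → the island.  (the mainland: 6R 2P; the island: 0R 3P)
4. 1 poacher ← the mainland.  (the mainland: 6R 3P; the island: 0R 2P)
5. 2 rangers → the island.  (the mainland: 4R 3P; the island: 2R 2P)
6. 1 poacher ← the mainland.  (the mainland: 4R 4P; the island: 2R 1P)
7. 1 ranger and 1 poacher → the island.  (the mainland: 3R 3P; the island: 3R 2P)
8. 1 ranger ← the mainland.  (the mainland: 4R 3P; the island: 2R 2P)
9. 1 ranger and 1 poacher → the island.  (the mainland: 3R 2P; the island: 3R 3P)
10. 1 poacher ← the mainland.  (the mainland: 3R 3P; the island: 3R 2P)
11. 1 ranger and 1 poacher → the island.  (the mainland: 2R 2P; the island: 4R 3P)
12. 1 ranger ← the mainland.  (the mainland: 3R 2P; the island: 3R 3P)
13. 1 ranger and 1 poacher → the island.  (the mainland: 2R 1P; the island: 4R 4P)
14. 1 poacher ← the mainland.  (the mainland: 2R 2P; the island: 4R 3P)
15. 1 ranger and 1 poacher → the island.  (the mainland: 1R 1P; the island: 5R 4P)
16. 1 ranger ← the mainland.  (the mainland: 2R 1P; the island: 4R 4P)
17. 1 ranger and 1 poacher → the island.  (the mainland: 1R 0P; the island: 5R 5P)
18. 1 poacher ← the mainland.  (the mainland: 1R 1P; the island: 5R 4P)
19. 1 ranger and 1 poacher → the island.  (the mainland: 0R 0P; the island: 6R 5P)

19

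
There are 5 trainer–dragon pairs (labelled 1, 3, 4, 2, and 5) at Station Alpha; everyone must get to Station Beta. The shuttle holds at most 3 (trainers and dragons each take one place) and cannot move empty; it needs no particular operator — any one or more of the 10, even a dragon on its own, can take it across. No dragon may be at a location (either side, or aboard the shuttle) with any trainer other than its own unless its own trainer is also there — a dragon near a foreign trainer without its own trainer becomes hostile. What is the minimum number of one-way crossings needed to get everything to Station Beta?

Counting alone: each trip to Station Beta takes at most 3 across and each return brings at least 1 back, so after t trips out (and t−1 returns) at most 3t − (t−1) of the 10 are across; that first reaches 10 at t = 5, so at least 9 crossings are needed.
The safety rule pushes this higher. Following every safe sequence of crossings, the most of the 10 that can be at Station Beta as the shuttle arrives there on crossing 9 is 9 — never all 10.
So no plan with fewer than 11 crossings exists, and this one achieves 11:
1. dragon 1 and trainer 1 cross → Station Beta.
2. trainer 1 crosses ← Station Alpha.
3. dragon 2, dragon 3, and dragon 4 cross → Station Beta.
4. dragon 1 crosses ← Station Alpha.
5. trainer 2, trainer 3, and trainer 4 cross → Station Beta.
6. dragon 3 and trainer 3 cross ← Station Alpha.
7. trainer 1, trainer 3, and trainer 5 cross → Station Beta.
8. dragon 4 crosses ← Station Alpha.
9. dragon 1 and dragon 3 cross → Station Beta.
10. dragon 1 crosses ← Station Alpha.
11. dragon 1, dragon 4, and dragon 5 cross → Station Beta.

11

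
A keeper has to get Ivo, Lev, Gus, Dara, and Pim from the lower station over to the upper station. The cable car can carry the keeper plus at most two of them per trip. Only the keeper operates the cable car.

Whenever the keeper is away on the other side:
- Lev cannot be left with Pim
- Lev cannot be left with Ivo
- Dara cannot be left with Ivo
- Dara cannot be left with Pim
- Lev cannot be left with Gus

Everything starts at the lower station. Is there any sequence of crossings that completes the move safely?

1. Keeper goes to the upper station with Dara and Lev.
2. Keeper goes back to the lower station alone.
3. Keeper goes to the upper station with Ivo.
4. Keeper goes back to the lower station with Dara and Lev.
5. Keeper goes to the upper station with Gus and Pim.
6. Keeper goes back to the lower station alone.
7. Keeper goes to the upper station with Dara and Lev.

Yes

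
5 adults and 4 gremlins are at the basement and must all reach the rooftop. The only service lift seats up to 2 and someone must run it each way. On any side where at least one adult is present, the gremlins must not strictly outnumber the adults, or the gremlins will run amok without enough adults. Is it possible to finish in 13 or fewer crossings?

No

Counting alone: each trip to the rooftop takes at most 2 across and each return brings at least 1 back, so after t trips out (and t−1 returns) at most 2t − (t−1) of the 9 are across; that first reaches 9 at t = 8, so at least 15 crossings are needed.
Since 13 < 15, 13 crossings cannot be enough. (The shortest complete plan in fact takes 15:)
1. 2 gremlins → the rooftop.  (the basement: 5A 2G; the rooftop: 0A 2G)
2. 1 gremlin ← the basement.  (the basement: 5A 3G; the rooftop: 0A 1G)
3. 2 gremlins → the rooftop.  (the basement: 5A 1G; the rooftop: 0A 3G)
4. 1 gremlin ← the basement.  (the basement: 5A 2G; the rooftop: 0A 2G)
5. 2 adults → the rooftop.  (the basement: 3A 2G; the rooftop: 2A 2G)
6. 1 gremlin ← the basement.  (the basement: 3A 3G; the rooftop: 2A 1G)
7. 1 adult and 1 gremlin → the rooftop.  (the basement: 2A 2G; the rooftop: 3A 2G)
8. 1 adult ← the basement.  (the basement: 3A 2G; the rooftop: 2A 2G)
9. 1 adult and 1 gremlin → the rooftop.  (the basement: 2A 1G; the rooftop: 3A 3G)
10. 1 gremlin ← the basement.  (the basement: 2A 2G; the rooftop: 3A 2G)
11. 1 adult and 1 gremlin → the rooftop.  (the basement: 1A 1G; the rooftop: 4A 3G)
12. 1 adult ← the basement.  (the basement: 2A 1G; the rooftop: 3A 3G)
13. 1 adult and 1 gremlin → the rooftop.  (the basement: 1A 0G; the rooftop: 4A 4G)
14. 1 gremlin ← the basement.  (the basement: 1A 1G; the rooftop: 4A 3G)
15. 1 adult and 1 gremlin → the rooftop.  (the basement: 0A 0G; the rooftop: 5A 4G)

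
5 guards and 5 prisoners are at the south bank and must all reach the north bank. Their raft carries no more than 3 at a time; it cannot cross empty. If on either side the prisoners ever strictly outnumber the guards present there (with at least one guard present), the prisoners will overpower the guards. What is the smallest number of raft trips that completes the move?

11

Counting alone: each trip to the north bank takes at most 3 across and each return brings at least 1 back, so after t trips out (and t−1 returns) at most 3t − (t−1) of the 10 are across; that first reaches 10 at t = 5, so at least 9 crossings are needed.
The safety rule pushes this higher. Following every safe sequence of crossings, the most of the 10 that can be at the north bank as the raft arrives there on crossing 9 is 9 — never all 10.
So no plan with fewer than 11 crossings exists, and this one achieves 11:
1. 2 prisoners → the north bank.  (the south bank: 5G 3P; the north bank: 0G 2P)
2. 1 prisoner ← the south bank.  (the south bank: 5G 4P; the north bank: 0G 1P)
3. 3 prisoners → the north bank.  (the south bank: 5G 1P; the north bank: 0G 4P)
4. 1 prisoner ← the south bank.  (the south bank: 5G 2P; the north bank: 0G 3P)
5. 3 guards → the north bank.  (the south bank: 2G 2P; the north bank: 3G 3P)
6. 1 guard and 1 prisoner ← the south bank.  (the south bank: 3G 3P; the north bank: 2G 2P)
7. 3 guards → the north bank.  (the south bank: 0G 3P; the north bank: 5G 2P)
8. 1 prisoner ← the south bank.  (the south bank: 0G 4P; the north bank: 5G 1P)
9. 2 prisoners → the north bank.  (the south bank: 0G 2P; the north bank: 5G 3P)
10. 1 prisoner ← the south bank.  (the south bank: 0G 3P; the north bank: 5G 2P)
11. 3 prisoners → the north bank.  (the south bank: 0G 0P; the north bank: 5G 5P)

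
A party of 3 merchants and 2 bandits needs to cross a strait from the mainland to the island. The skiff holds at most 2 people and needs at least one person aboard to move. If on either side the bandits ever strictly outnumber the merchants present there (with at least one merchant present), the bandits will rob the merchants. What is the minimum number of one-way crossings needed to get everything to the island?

Counting alone: each trip to the island takes at most 2 across and each return brings at least 1 back, so after t trips out (and t−1 returns) at most 2t − (t−1) of the 5 are across; that first reaches 5 at t = 4, so at least 7 crossings are needed.
The plan below uses exactly 7 crossings, so it is optimal:
1. 2 bandits → the island.  (the mainland: 3M 0B; the island: 0M 2B)
2. 1 bandit ← the mainland.  (the mainland: 3M 1B; the island: 0M 1B)
3. 2 merchants → the island.  (the mainland: 1M 1B; the island: 2M 1B)
4. 1 merchant ← the mainland.  (the mainland: 2M 1B; the island: 1M 1B)
5. 1 merchant and 1 bandit → the island.  (the mainland: 1M 0B; the island: 2M 2B)
6. 1 bandit ← the mainland.  (the mainland: 1M 1B; the island: 2M 1B)
7. 1 merchant and 1 bandit → the island.  (the mainland: 0M 0B; the island: 3M 2B)

7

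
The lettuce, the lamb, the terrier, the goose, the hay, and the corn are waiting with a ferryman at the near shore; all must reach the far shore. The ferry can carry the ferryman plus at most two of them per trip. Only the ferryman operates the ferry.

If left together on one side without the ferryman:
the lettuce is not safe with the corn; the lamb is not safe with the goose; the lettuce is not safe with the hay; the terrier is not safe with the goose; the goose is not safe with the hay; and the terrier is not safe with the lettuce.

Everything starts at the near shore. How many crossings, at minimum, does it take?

Counting alone: the ferryman can take at most 2 across per trip to the far shore, so moving all 6 needs at least 3 loaded trips out, with a return between consecutive ones — at least 5 crossings.
The safety rule pushes this higher. Following every safe sequence of crossings, the most of the 6 that can be at the far shore as the ferry arrives there on crossing 5 is 4 — never all 6.
So no plan with fewer than 7 crossings exists, and this one achieves 7:
1. Ferryman goes to the far shore with the goose and the lettuce.  [the near shore: the corn, the hay, the lamb, the terrier | the far shore: the goose, the lettuce]
2. Ferryman goes back to the near shore alone.  [the near shore: the corn, the hay, the lamb, the terrier | the far shore: the goose, the lettuce]
3. Ferryman goes to the far shore with the lamb and the terrier.  [the near shore: the corn, the hay | the far shore: the goose, the lamb, the lettuce, the terrier]
4. Ferryman goes back to the near shore with the goose and the lettuce.  [the near shore: the corn, the goose, the hay, the lettuce | the far shore: the lamb, the terrier]
5. Ferryman goes to the far shore with the corn and the hay.  [the near shore: the goose, the lettuce | the far shore: the corn, the hay, the lamb, the terrier]
6. Ferryman goes back to the near shore alone.  [the near shore: the goose, the lettuce | the far shore: the corn, the hay, the lamb, the terrier]
7. Ferryman goes to the far shore with the goose and the lettuce.  [the near shore: — | the far shore: the corn, the goose, the hay, the lamb, the lettuce, the terrier]

7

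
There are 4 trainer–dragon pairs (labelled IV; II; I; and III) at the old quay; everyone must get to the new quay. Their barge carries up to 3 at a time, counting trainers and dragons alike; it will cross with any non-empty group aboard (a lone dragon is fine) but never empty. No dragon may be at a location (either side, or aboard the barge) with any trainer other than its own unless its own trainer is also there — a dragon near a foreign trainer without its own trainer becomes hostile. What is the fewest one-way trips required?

Counting alone: each trip to the new quay takes at most 3 across and each return brings at least 1 back, so after t trips out (and t−1 returns) at most 3t − (t−1) of the 8 are across; that first reaches 8 at t = 4, so at least 7 crossings are needed.
The safety rule pushes this higher. Following every safe sequence of crossings, the most of the 8 that can be at the new quay as the barge arrives there on crossing 7 is 7 — never all 8.
So no plan with fewer than 9 crossings exists, and this one achieves 9:
1. dragon IV and trainer IV cross → the new quay.
2. trainer IV crosses ← the old quay.
3. dragon II, trainer II, and trainer IV cross → the new quay.
4. dragon IV and trainer IV cross ← the old quay.
5. trainer I, trainer III, and trainer IV cross → the new quay.
6. dragon II crosses ← the old quay.
7. dragon II and dragon IV cross → the new quay.
8. dragon IV crosses ← the old quay.
9. dragon I, dragon III, and dragon IV cross → the new quay.

9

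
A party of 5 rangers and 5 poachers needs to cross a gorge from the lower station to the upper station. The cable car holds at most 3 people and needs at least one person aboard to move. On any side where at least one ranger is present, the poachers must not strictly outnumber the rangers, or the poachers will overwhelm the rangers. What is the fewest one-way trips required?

11

Counting alone: each trip to the upper station takes at most 3 across and each return brings at least 1 back, so after t trips out (and t−1 returns) at most 3t − (t−1) of the 10 are across; that first reaches 10 at t = 5, so at least 9 crossings are needed.
The safety rule pushes this higher. Following every safe sequence of crossings, the most of the 10 that can be at the upper station as the cable car arrives there on crossing 9 is 9 — never all 10.
So no plan with fewer than 11 crossings exists, and this one achieves 11:
1. 2 poachers → the upper station.  (the lower station: 5R 3P; the upper station: 0R 2P)
2. 1 poacher ← the lower station.  (the lower station: 5R 4P; the upper station: 0R 1P)
3. 3 poachers → the upper station.  (the lower station: 5R 1P; the upper station: 0R 4P)
4. 1 poacher ← the lower station.  (the lower station: 5R 2P; the upper station: 0R 3P)
5. 3 rangers → the upper station.  (the lower station: 2R 2P; the upper station: 3R 3P)
6. 1 ranger and 1 poacher ← the lower station.  (the lower station: 3R 3P; the upper station: 2R 2P)
7. 3 rangers → the upper station.  (the lower station: 0R 3P; the upper station: 5R 2P)
8. 1 poacher ← the lower station.  (the lower station: 0R 4P; the upper station: 5R 1P)
9. 2 poachers → the upper station.  (the lower station: 0R 2P; the upper station: 5R 3P)
10. 1 poacher ← the lower station.  (the lower station: 0R 3P; the upper station: 5R 2P)
11. 3 poachers → the upper station.  (the lower station: 0R 0P; the upper station: 5R 5P)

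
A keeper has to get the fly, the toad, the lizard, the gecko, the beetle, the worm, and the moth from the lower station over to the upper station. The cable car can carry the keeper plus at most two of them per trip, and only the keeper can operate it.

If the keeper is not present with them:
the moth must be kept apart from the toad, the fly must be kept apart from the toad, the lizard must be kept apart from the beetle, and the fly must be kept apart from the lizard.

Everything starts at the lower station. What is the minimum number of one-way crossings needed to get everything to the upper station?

Counting alone: the keeper can take at most 2 across per trip to the upper station, so moving all 7 needs at least 4 loaded trips out, with a return between consecutive ones — at least 7 crossings.
The safety rule pushes this higher. Following every safe sequence of crossings, the most of the 7 that can be at the upper station as the cable car arrives there on crossing 7 is 6 — never all 7.
So no plan with fewer than 9 crossings exists, and this one achieves 9:
1. Keeper goes to the upper station with the lizard and the toad.
2. Keeper goes back to the lower station alone.
3. Keeper goes to the upper station with the fly.
4. Keeper goes back to the lower station with the lizard and the toad.
5. Keeper goes to the upper station with the beetle and the moth.
6. Keeper goes back to the lower station alone.
7. Keeper goes to the upper station with the gecko and the worm.
8. Keeper goes back to the lower station alone.
9. Keeper goes to the upper station with the lizard and the toad.

9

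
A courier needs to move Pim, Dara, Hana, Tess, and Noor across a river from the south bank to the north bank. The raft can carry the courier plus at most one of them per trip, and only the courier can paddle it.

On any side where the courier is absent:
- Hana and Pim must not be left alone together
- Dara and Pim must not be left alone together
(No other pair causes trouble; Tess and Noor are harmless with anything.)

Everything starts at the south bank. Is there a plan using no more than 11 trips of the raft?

Yes — this plan uses 11 crossings (≤ 11):
1. Courier goes to the north bank with Pim.  [the south bank: Dara, Hana, Noor, Tess | the north bank: Pim]
2. Courier goes back to the south bank alone.  [the south bank: Dara, Hana, Noor, Tess | the north bank: Pim]
3. Courier goes to the north bank with Dara.  [the south bank: Hana, Noor, Tess | the north bank: Dara, Pim]
4. Courier goes back to the south bank with Pim.  [the south bank: Hana, Noor, Pim, Tess | the north bank: Dara]
5. Courier goes to the north bank with Hana.  [the south bank: Noor, Pim, Tess | the north bank: Dara, Hana]
6. Courier goes back to the south bank alone.  [the south bank: Noor, Pim, Tess | the north bank: Dara, Hana]
7. Courier goes to the north bank with Tess.  [the south bank: Noor, Pim | the north bank: Dara, Hana, Tess]
8. Courier goes back to the south bank alone.  [the south bank: Noor, Pim | the north bank: Dara, Hana, Tess]
9. Courier goes to the north bank with Noor.  [the south bank: Pim | the north bank: Dara, Hana, Noor, Tess]
10. Courier goes back to the south bank alone.  [the south bank: Pim | the north bank: Dara, Hana, Noor, Tess]
11. Courier goes to the north bank with Pim.  [the south bank: — | the north bank: Dara, Hana, Noor, Pim, Tess]

Yes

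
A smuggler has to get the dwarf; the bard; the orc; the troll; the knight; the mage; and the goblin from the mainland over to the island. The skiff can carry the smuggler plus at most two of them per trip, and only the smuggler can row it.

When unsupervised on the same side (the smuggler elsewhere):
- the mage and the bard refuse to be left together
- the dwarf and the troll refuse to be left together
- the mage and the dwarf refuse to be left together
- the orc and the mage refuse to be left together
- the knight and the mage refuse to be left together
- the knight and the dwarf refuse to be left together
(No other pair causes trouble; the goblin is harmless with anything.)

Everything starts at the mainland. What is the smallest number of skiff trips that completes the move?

11

Counting alone: the smuggler can take at most 2 across per trip to the island, so moving all 7 needs at least 4 loaded trips out, with a return between consecutive ones — at least 7 crossings.
The safety rule pushes this higher. Following every safe sequence of crossings, the most of the 7 that can be at the island as the skiff arrives there on crossings 7, 9 is 5, 6 respectively — never all 7.
So no plan with fewer than 11 crossings exists, and this one achieves 11:
1. Smuggler goes to the island with the dwarf and the mage.  [the mainland: the bard, the goblin, the knight, the orc, the troll | the island: the dwarf, the mage]
2. Smuggler goes back to the mainland with the dwarf.  [the mainland: the bard, the dwarf, the goblin, the knight, the orc, the troll | the island: the mage]
3. Smuggler goes to the island with the bard and the dwarf.  [the mainland: the goblin, the knight, the orc, the troll | the island: the bard, the dwarf, the mage]
4. Smuggler goes back to the mainland with the mage.  [the mainland: the goblin, the knight, the mage, the orc, the troll | the island: the bard, the dwarf]
5. Smuggler goes to the island with the knight and the orc.  [the mainland: the goblin, the mage, the troll | the island: the bard, the dwarf, the knight, the orc]
6. Smuggler goes back to the mainland with the dwarf.  [the mainland: the dwarf, the goblin, the mage, the troll | the island: the bard, the knight, the orc]
7. Smuggler goes to the island with the dwarf and the troll.  [the mainland: the goblin, the mage | the island: the bard, the dwarf, the knight, the orc, the troll]
8. Smuggler goes back to the mainland with the dwarf.  [the mainland: the dwarf, the goblin, the mage | the island: the bard, the knight, the orc, the troll]
9. Smuggler goes to the island with the dwarf and the goblin.  [the mainland: the mage | the island: the bard, the dwarf, the goblin, the knight, the orc, the troll]
10. Smuggler goes back to the mainland with the dwarf.  [the mainland: the dwarf, the mage | the island: the bard, the goblin, the knight, the orc, the troll]
11. Smuggler goes to the island with the dwarf and the mage.  [the mainland: — | the island: the bard, the dwarf, the goblin, the knight, the mage, the orc, the troll]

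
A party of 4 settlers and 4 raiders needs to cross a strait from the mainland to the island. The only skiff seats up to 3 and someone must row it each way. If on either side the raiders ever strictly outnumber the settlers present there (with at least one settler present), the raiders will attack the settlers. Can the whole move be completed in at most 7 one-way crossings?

No

Counting alone: each trip to the island takes at most 3 across and each return brings at least 1 back, so after t trips out (and t−1 returns) at most 3t − (t−1) of the 8 are across; that first reaches 8 at t = 4, so at least 7 crossings are needed.
The safety rule pushes this higher. Following every safe sequence of crossings, the most of the 8 that can be at the island as the skiff arrives there on crossing 7 is 7 — never all 8.
So the move cannot be finished within 7 crossings. (The shortest complete plan takes 9:)
1. 2 raiders → the island.  (the mainland: 4S 2R; the island: 0S 2R)
2. 1 raider ← the mainland.  (the mainland: 4S 3R; the island: 0S 1R)
3. 3 raiders → the island.  (the mainland: 4S 0R; the island: 0S 4R)
4. 1 raider ← the mainland.  (the mainland: 4S 1R; the island: 0S 3R)
5. 3 settlers → the island.  (the mainland: 1S 1R; the island: 3S 3R)
6. 1 settler and 1 raider ← the mainland.  (the mainland: 2S 2R; the island: 2S 2R)
7. 2 settlers → the island.  (the mainland: 0S 2R; the island: 4S 2R)
8. 1 raider ← the mainland.  (the mainland: 0S 3R; the island: 4S 1R)
9. 3 raiders → the island.  (the mainland: 0S 0R; the island: 4S 4R)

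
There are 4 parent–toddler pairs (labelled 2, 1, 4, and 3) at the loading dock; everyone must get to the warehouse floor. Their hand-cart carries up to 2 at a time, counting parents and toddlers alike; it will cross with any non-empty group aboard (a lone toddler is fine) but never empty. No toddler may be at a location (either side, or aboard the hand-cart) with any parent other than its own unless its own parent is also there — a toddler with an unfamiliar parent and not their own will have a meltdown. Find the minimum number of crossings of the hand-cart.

Following every safe sequence of crossings from the start, the most of the 8 that can be at the warehouse floor as the hand-cart arrives there on crossings 1, 3, 5 is 2, 3, 4 respectively; the best ever achieved is 4 of 8.
From crossing 7 on, no configuration arises that was not already reachable earlier: only 44 distinct safe configurations (who is on which side, and where the hand-cart is) can ever be reached, none of them has everyone across, and every continuation just revisits them. So no valid plan exists.

impossible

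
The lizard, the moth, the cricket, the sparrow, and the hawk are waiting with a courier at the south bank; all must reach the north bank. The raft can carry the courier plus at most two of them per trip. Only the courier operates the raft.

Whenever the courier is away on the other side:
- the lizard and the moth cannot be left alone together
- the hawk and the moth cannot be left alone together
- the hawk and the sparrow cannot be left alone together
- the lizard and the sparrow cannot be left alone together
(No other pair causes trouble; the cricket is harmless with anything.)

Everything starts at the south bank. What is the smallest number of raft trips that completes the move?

Counting alone: the courier can take at most 2 across per trip to the north bank, so moving all 5 needs at least 3 loaded trips out, with a return between consecutive ones — at least 5 crossings.
The plan below uses exactly 5 crossings, so it is optimal:
1. Courier goes to the north bank with the hawk and the lizard.
2. Courier goes back to the south bank alone.
3. Courier goes to the north bank with the cricket.
4. Courier goes back to the south bank alone.
5. Courier goes to the north bank with the moth and the sparrow.

5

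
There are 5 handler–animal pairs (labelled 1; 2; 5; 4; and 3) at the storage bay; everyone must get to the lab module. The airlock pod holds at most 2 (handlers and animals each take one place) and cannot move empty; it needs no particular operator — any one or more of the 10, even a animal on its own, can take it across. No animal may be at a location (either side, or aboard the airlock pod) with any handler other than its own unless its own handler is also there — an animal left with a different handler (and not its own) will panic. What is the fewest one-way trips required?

Following every safe sequence of crossings from the start, the most of the 10 that can be at the lab module as the airlock pod arrives there on crossings 1, 3, 5, 7 is 2, 3, 4, 5 respectively; the best ever achieved is 5 of 10.
From crossing 9 on, no configuration arises that was not already reachable earlier: only 82 distinct safe configurations (who is on which side, and where the airlock pod is) can ever be reached, none of them has everyone across, and every continuation just revisits them. So no valid plan exists.

impossible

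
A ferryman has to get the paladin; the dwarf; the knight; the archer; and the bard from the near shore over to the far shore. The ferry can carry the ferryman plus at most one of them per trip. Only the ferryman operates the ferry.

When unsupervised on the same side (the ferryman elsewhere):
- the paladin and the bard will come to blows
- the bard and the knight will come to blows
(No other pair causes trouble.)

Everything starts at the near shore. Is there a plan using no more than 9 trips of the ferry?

No

Counting alone: the ferryman can take at most 1 across per trip to the far shore, so moving all 5 needs at least 5 loaded trips out, with a return between consecutive ones — at least 9 crossings.
The safety rule pushes this higher. Following every safe sequence of crossings, the most of the 5 that can be at the far shore as the ferry arrives there on crossing 9 is 4 — never all 5.
So the move cannot be finished within 9 crossings. (The shortest complete plan takes 11:)
1. Ferryman goes to the far shore with the bard.  [the near shore: the archer, the dwarf, the knight, the paladin | the far shore: the bard]
2. Ferryman goes back to the near shore alone.  [the near shore: the archer, the dwarf, the knight, the paladin | the far shore: the bard]
3. Ferryman goes to the far shore with the paladin.  [the near shore: the archer, the dwarf, the knight | the far shore: the bard, the paladin]
4. Ferryman goes back to the near shore with the bard.  [the near shore: the archer, the bard, the dwarf, the knight | the far shore: the paladin]
5. Ferryman goes to the far shore with the knight.  [the near shore: the archer, the bard, the dwarf | the far shore: the knight, the paladin]
6. Ferryman goes back to the near shore alone.  [the near shore: the archer, the bard, the dwarf | the far shore: the knight, the paladin]
7. Ferryman goes to the far shore with the dwarf.  [the near shore: the archer, the bard | the far shore: the dwarf, the knight, the paladin]
8. Ferryman goes back to the near shore alone.  [the near shore: the archer, the bard | the far shore: the dwarf, the knight, the paladin]
9. Ferryman goes to the far shore with the archer.  [the near shore: the bard | the far shore: the archer, the dwarf, the knight, the paladin]
10. Ferryman goes back to the near shore alone.  [the near shore: the bard | the far shore: the archer, the dwarf, the knight, the paladin]
11. Ferryman goes to the far shore with the bard.  [the near shore: — | the far shore: the archer, the bard, the dwarf, the knight, the paladin]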